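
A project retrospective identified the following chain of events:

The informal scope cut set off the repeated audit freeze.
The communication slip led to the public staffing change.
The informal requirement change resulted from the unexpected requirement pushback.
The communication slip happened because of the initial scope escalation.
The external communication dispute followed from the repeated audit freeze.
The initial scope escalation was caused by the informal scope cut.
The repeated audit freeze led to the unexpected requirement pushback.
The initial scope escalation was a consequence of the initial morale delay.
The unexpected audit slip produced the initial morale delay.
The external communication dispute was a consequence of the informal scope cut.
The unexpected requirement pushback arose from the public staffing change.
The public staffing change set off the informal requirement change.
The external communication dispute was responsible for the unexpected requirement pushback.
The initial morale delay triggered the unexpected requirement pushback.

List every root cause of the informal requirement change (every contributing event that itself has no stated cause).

the informal scope cut, the unexpected audit slip

Tracing upstream from the informal requirement change: the informal requirement change ← the unexpected requirement pushback ← the repeated audit freeze ← the informal scope cut.
A separate upstream branch: the informal requirement change ← the unexpected requirement pushback ← the initial morale delay ← the unexpected audit slip.
Each of those chain origins has no stated cause.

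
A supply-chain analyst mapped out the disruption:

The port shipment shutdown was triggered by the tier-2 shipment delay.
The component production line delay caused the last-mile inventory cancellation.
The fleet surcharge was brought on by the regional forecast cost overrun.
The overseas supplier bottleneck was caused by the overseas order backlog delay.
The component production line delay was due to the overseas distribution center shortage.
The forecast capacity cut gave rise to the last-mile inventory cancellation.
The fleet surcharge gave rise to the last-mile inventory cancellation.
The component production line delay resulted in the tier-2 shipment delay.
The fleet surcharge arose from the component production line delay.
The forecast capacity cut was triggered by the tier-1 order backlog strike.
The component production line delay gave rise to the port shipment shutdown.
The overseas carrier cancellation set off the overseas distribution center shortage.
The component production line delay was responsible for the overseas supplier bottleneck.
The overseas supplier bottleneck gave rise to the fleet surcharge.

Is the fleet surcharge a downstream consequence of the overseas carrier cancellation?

Yes

There is a causal chain: the overseas carrier cancellation → the overseas distribution center shortage → the component production line delay → the fleet surcharge.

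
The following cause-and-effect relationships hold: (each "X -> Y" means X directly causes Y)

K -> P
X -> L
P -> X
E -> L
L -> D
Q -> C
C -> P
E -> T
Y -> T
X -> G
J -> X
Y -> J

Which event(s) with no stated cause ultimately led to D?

Tracing upstream from D: D ← L ← E.
A separate upstream branch: D ← L ← X ← J ← Y.
A separate upstream branch: D ← L ← X ← P ← C ← Q.
A separate upstream branch: D ← L ← X ← P ← K.
Each of those chain origins has no stated cause.

E, K, Q, Y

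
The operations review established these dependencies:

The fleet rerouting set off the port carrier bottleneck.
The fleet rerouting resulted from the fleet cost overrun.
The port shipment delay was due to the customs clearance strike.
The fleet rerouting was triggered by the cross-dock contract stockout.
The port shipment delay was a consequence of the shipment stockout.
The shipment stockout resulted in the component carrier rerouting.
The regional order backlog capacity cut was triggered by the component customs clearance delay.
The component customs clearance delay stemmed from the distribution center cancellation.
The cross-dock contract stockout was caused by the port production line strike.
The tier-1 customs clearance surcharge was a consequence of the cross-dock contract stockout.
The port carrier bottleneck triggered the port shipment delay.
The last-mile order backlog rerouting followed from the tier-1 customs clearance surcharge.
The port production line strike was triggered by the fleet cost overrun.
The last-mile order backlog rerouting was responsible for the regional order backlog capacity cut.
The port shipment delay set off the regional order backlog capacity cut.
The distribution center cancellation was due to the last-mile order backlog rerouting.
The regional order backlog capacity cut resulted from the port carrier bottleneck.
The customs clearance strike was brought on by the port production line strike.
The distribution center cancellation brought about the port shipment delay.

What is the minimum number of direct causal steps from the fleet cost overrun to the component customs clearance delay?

Shortest chain: the fleet cost overrun → the port production line strike → the cross-dock contract stockout → the tier-1 customs clearance surcharge → the last-mile order backlog rerouting → the distribution center cancellation → the component customs clearance delay.

6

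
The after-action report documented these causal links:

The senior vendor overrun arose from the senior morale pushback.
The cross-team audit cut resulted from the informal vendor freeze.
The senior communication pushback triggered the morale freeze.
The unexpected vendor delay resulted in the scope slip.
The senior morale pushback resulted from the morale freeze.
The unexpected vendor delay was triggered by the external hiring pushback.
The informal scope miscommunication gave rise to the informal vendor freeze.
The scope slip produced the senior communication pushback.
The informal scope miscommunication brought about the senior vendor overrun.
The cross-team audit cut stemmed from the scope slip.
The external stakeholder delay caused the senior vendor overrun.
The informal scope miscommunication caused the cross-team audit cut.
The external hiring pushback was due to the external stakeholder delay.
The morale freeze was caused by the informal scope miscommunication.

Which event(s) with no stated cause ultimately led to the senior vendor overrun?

the external stakeholder delay, the informal scope miscommunication

Tracing upstream from the senior vendor overrun: the senior vendor overrun ← the external stakeholder delay.
A separate upstream branch: the senior vendor overrun ← the informal scope miscommunication.
Each of those chain origins has no stated cause.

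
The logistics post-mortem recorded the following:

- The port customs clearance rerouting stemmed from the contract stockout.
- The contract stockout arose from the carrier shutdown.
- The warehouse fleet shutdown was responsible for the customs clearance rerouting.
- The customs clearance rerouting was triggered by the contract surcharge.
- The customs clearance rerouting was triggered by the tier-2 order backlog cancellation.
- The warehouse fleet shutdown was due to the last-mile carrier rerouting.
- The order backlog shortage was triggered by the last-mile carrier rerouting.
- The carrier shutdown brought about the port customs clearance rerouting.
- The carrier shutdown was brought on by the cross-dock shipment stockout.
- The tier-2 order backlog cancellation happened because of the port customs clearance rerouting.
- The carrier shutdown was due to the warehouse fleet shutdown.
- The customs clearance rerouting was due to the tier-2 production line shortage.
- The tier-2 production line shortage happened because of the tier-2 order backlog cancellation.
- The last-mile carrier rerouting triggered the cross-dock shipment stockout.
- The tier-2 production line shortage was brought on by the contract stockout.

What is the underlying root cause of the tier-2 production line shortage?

Tracing upstream from the tier-2 production line shortage: the tier-2 production line shortage ← the contract stockout ← the carrier shutdown ← the cross-dock shipment stockout ← the last-mile carrier rerouting.
The last-mile carrier rerouting has no stated cause, so it is the root.

the last-mile carrier rerouting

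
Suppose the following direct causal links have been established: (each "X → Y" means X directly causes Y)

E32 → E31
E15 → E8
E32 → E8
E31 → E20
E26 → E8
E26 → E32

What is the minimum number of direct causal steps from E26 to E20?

Shortest chain: E26 → E32 → E31 → E20.

3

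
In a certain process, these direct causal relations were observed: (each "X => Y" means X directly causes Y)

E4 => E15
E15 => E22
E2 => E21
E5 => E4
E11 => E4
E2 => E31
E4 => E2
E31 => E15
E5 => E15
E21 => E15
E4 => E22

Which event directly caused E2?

Upstream contributors include E5, E11, but only E4 feeds directly into E2.

E4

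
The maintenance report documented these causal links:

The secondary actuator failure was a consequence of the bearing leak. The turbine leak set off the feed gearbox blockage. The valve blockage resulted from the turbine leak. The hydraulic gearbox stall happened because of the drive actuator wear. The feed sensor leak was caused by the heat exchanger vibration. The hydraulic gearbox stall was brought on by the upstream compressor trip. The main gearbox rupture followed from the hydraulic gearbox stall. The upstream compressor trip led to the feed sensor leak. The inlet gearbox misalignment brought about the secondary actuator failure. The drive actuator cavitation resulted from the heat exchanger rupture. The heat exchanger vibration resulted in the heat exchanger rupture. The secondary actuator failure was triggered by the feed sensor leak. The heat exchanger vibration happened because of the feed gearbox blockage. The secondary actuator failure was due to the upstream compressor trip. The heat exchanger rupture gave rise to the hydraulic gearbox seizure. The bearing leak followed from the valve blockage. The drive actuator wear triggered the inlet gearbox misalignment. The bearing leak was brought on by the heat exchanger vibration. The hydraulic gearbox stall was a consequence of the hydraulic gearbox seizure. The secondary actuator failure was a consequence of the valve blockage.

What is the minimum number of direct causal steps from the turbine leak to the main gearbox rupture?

Shortest chain: the turbine leak → the feed gearbox blockage → the heat exchanger vibration → the heat exchanger rupture → the hydraulic gearbox seizure → the hydraulic gearbox stall → the main gearbox rupture.

6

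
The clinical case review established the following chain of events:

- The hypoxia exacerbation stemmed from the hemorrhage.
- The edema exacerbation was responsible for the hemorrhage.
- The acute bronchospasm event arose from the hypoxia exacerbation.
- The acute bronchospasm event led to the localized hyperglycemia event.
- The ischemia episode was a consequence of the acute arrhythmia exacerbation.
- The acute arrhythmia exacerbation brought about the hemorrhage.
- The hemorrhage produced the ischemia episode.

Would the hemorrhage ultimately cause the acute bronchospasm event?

Yes

There is a causal chain: the hemorrhage → the hypoxia exacerbation → the acute bronchospasm event.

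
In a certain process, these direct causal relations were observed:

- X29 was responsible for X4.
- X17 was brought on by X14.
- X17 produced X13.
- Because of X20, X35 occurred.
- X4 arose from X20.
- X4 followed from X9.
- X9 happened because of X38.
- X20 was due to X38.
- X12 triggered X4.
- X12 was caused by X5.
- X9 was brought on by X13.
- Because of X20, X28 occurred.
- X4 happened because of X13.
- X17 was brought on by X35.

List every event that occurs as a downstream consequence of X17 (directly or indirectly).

Direct effects: X13.
2 steps out: X9, X4.
Not reachable from it: X5, X38, X14, X20, X35, X12, X28, X29.

X13, X4, X9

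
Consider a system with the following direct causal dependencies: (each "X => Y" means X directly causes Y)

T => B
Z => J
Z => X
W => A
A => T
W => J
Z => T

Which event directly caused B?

T

Upstream contributors include Z, W, A, but only T feeds directly into B.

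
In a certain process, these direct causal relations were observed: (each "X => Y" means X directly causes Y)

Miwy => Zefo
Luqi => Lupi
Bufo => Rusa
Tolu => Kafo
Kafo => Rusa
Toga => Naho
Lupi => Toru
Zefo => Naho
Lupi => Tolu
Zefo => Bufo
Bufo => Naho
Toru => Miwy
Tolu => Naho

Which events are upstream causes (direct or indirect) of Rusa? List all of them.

Bufo, Kafo, Lupi, Luqi, Miwy, Tolu, Toru, Zefo

Immediate causes of Rusa: Bufo, Kafo.
Further upstream: Luqi, Lupi, Tolu, Toru, Miwy, Zefo.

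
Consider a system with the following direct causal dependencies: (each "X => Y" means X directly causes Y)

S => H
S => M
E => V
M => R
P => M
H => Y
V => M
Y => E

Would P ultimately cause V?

P leads to M, R; V is not among them.

No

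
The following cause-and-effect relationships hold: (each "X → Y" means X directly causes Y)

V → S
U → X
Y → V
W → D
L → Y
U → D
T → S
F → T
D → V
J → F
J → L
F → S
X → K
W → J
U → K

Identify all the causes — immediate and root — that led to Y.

Immediate cause of Y: L.
Further upstream: W, J.

J, L, W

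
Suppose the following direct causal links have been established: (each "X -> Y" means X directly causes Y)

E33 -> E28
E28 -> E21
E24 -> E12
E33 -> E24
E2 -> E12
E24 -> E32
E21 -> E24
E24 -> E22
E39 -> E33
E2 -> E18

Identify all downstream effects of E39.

E12, E21, E22, E24, E28, E32, E33

Direct effects: E33.
2 steps out: E28, E24.
3 steps out: E21, E12, E22, E32.
Not reachable from it: E2, E18.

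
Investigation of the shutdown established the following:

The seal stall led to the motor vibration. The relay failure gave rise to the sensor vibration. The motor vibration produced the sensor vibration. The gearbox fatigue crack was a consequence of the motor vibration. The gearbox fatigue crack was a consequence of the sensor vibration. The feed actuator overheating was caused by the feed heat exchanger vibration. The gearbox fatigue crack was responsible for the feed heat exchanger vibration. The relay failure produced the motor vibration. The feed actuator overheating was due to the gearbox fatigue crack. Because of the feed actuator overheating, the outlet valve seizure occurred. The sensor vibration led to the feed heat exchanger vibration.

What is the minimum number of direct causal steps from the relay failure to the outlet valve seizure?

Shortest chain: the relay failure → the motor vibration → the gearbox fatigue crack → the feed actuator overheating → the outlet valve seizure.

4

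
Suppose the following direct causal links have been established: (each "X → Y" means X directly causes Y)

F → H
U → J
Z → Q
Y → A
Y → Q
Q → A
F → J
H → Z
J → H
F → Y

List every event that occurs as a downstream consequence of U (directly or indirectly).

A, H, J, Q, Z

Direct effects: J.
2 steps out: H.
3 steps out: Z.
4 steps out: Q.
5 steps out: A.
Not reachable from it: F, Y.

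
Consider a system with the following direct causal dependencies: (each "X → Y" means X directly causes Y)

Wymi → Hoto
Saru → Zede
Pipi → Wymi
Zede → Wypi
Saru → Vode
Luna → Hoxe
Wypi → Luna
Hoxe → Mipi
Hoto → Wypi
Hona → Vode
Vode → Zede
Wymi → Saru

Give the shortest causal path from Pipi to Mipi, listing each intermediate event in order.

Pipi → Wymi → Hoto → Wypi → Luna → Hoxe → Mipi

Pipi → Wymi
Wymi → Hoto
Hoto → Wypi
Wypi → Luna
Luna → Hoxe
Hoxe → Mipi
Length: 6 steps.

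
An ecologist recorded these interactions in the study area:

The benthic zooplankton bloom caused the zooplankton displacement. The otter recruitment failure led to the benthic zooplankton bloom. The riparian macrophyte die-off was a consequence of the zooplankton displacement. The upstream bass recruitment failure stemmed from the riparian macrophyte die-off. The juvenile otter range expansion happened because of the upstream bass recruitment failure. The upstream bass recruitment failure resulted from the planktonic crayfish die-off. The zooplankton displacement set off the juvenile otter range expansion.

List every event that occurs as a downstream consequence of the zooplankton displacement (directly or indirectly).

Direct effects: the riparian macrophyte die-off, the juvenile otter range expansion.
2 steps out: the upstream bass recruitment failure.
Not reachable from it: the otter recruitment failure, the planktonic crayfish die-off, the benthic zooplankton bloom.

the juvenile otter range expansion, the riparian macrophyte die-off, the upstream bass recruitment failure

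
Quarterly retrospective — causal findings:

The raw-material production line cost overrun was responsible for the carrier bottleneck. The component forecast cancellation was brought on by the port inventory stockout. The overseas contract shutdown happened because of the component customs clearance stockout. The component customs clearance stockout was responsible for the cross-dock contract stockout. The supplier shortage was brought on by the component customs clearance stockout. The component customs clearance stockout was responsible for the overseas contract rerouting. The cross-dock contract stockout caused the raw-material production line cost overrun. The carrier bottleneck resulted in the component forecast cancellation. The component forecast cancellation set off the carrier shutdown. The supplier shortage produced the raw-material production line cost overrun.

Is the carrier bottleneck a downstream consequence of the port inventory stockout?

No

The port inventory stockout leads to the component forecast cancellation, the carrier shutdown; the carrier bottleneck is not among them.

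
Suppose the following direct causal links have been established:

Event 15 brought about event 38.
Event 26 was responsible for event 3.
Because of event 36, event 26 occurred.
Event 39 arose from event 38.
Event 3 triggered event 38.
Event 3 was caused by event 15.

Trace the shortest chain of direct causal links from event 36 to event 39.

event 36 → event 26
event 26 → event 3
event 3 → event 38
event 38 → event 39
Length: 4 steps.

event 36 → event 26 → event 3 → event 38 → event 39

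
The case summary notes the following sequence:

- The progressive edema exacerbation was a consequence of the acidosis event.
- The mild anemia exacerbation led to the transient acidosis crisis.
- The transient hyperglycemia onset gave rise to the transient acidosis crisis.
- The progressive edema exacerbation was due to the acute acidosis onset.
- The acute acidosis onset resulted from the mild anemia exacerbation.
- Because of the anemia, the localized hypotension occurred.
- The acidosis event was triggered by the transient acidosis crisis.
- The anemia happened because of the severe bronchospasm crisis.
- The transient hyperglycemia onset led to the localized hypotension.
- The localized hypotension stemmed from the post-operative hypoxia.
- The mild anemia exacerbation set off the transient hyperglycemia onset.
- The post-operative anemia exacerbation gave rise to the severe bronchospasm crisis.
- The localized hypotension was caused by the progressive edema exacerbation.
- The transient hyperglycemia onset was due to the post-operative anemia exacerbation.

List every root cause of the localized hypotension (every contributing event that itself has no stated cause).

Tracing upstream from the localized hypotension: the localized hypotension ← the transient hyperglycemia onset ← the post-operative anemia exacerbation.
A separate upstream branch: the localized hypotension ← the post-operative hypoxia.
A separate upstream branch: the localized hypotension ← the transient hyperglycemia onset ← the mild anemia exacerbation.
Each of those chain origins has no stated cause.

the mild anemia exacerbation, the post-operative anemia exacerbation, the post-operative hypoxia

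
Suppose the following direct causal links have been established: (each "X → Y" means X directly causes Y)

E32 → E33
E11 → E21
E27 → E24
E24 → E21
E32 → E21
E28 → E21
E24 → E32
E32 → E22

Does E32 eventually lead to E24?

E32 leads to E33, E22, E21; E24 is not among them.

No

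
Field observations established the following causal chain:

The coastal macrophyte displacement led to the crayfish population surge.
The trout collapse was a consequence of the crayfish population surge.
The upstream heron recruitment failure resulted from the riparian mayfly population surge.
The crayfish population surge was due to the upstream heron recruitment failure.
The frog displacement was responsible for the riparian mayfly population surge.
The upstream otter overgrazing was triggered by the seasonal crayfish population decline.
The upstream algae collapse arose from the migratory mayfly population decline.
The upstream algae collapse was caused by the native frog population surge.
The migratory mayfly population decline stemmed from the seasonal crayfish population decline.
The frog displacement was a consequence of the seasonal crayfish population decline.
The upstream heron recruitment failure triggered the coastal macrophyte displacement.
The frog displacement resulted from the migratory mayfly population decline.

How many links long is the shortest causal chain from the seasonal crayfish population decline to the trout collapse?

5

Shortest chain: the seasonal crayfish population decline → the frog displacement → the riparian mayfly population surge → the upstream heron recruitment failure → the crayfish population surge → the trout collapse.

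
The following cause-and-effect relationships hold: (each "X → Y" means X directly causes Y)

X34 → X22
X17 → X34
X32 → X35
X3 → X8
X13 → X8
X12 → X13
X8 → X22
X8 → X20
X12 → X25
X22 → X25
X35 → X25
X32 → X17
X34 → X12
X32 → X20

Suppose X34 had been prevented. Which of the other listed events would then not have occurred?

X12, X13

Downstream of X34: X12, X13, X8, X22, X25, X20.
Of those, still caused via another path: X8, X22, X25, X20.
The remainder have no surviving cause.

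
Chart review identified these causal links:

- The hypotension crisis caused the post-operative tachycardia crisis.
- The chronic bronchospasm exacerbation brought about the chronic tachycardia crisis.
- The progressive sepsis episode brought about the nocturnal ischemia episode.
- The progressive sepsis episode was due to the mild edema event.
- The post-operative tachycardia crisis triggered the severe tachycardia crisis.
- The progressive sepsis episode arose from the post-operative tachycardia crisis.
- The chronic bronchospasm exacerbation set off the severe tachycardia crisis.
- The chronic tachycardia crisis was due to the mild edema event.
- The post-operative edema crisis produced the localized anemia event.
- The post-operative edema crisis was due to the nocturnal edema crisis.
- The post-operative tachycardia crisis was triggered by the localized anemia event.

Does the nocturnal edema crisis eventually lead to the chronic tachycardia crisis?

The nocturnal edema crisis leads to the post-operative edema crisis, the localized anemia event, the post-operative tachycardia crisis, the progressive sepsis episode, the nocturnal ischemia episode, the severe tachycardia crisis; the chronic tachycardia crisis is not among them.

No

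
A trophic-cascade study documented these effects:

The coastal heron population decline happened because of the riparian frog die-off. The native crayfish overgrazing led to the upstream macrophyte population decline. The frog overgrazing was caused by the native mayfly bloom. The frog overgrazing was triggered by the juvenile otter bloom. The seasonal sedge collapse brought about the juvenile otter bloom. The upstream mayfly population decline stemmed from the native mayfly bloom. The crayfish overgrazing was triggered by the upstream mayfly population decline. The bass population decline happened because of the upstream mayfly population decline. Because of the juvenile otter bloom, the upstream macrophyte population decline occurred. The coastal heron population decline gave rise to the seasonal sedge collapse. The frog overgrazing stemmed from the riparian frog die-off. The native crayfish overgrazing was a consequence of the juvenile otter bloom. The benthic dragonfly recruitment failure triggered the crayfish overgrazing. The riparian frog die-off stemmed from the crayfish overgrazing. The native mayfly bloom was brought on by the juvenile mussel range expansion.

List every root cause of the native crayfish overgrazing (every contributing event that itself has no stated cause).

Tracing upstream from the native crayfish overgrazing: the native crayfish overgrazing ← the juvenile otter bloom ← the seasonal sedge collapse ← the coastal heron population decline ← the riparian frog die-off ← the crayfish overgrazing ← the upstream mayfly population decline ← the native mayfly bloom ← the juvenile mussel range expansion.
A separate upstream branch: the native crayfish overgrazing ← the juvenile otter bloom ← the seasonal sedge collapse ← the coastal heron population decline ← the riparian frog die-off ← the crayfish overgrazing ← the benthic dragonfly recruitment failure.
Each of those chain origins has no stated cause.

the benthic dragonfly recruitment failure, the juvenile mussel range expansion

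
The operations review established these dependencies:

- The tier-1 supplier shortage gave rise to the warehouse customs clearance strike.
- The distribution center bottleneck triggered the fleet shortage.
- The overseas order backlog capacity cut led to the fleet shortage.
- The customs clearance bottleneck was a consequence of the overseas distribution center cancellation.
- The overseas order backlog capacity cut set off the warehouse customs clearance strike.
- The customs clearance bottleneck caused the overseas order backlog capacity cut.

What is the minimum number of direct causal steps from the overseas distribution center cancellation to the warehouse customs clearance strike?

Shortest chain: the overseas distribution center cancellation → the customs clearance bottleneck → the overseas order backlog capacity cut → the warehouse customs clearance strike.

3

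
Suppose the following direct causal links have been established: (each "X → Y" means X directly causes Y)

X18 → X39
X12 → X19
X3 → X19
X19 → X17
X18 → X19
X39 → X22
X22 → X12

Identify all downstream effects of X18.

X12, X17, X19, X22, X39

Direct effects: X39, X19.
2 steps out: X22, X17.
3 steps out: X12.
Not reachable from it: X3.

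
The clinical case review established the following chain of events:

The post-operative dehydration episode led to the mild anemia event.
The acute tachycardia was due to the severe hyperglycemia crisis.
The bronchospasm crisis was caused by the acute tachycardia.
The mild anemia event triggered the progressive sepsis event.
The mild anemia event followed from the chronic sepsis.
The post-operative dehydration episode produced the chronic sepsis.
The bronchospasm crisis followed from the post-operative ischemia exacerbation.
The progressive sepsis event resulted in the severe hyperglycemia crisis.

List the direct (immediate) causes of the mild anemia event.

the chronic sepsis, the post-operative dehydration episode → the mild anemia event with nothing further upstream stated.

the chronic sepsis, the post-operative dehydration episode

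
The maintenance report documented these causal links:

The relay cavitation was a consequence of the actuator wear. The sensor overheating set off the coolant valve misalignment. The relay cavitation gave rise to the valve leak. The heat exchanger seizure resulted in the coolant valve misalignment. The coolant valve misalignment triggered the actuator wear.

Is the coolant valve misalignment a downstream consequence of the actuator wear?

The actuator wear leads to the relay cavitation, the valve leak; the coolant valve misalignment is not among them.

No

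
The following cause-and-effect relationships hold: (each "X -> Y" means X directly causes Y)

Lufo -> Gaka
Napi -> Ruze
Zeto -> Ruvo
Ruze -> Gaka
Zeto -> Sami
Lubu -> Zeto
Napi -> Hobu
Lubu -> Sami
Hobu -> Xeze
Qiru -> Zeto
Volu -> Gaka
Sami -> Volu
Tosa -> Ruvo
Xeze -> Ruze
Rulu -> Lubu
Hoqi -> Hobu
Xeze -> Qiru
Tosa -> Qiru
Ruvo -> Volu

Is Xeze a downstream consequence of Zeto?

No

Zeto leads to Sami, Ruvo, Volu, Gaka; Xeze is not among them.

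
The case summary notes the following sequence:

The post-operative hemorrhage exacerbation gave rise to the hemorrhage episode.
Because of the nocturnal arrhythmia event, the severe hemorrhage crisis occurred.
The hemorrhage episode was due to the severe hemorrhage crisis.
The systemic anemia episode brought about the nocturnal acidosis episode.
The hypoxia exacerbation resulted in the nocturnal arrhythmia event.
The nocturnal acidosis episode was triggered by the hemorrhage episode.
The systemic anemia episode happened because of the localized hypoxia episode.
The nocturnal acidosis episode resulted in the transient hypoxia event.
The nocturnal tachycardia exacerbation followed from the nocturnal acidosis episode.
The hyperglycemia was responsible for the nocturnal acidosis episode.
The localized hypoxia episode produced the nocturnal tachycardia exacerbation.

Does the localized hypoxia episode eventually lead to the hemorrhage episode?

The localized hypoxia episode leads to the systemic anemia episode, the nocturnal acidosis episode, the transient hypoxia event, the nocturnal tachycardia exacerbation; the hemorrhage episode is not among them.

No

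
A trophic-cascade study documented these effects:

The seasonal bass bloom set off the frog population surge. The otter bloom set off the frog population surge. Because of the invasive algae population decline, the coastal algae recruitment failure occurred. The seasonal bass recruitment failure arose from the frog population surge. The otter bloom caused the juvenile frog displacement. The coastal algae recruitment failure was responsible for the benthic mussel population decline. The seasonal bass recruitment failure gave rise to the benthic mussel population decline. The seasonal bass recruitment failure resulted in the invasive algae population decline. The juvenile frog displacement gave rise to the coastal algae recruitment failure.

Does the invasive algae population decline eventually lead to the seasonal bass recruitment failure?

The invasive algae population decline leads to the coastal algae recruitment failure, the benthic mussel population decline; the seasonal bass recruitment failure is not among them.

No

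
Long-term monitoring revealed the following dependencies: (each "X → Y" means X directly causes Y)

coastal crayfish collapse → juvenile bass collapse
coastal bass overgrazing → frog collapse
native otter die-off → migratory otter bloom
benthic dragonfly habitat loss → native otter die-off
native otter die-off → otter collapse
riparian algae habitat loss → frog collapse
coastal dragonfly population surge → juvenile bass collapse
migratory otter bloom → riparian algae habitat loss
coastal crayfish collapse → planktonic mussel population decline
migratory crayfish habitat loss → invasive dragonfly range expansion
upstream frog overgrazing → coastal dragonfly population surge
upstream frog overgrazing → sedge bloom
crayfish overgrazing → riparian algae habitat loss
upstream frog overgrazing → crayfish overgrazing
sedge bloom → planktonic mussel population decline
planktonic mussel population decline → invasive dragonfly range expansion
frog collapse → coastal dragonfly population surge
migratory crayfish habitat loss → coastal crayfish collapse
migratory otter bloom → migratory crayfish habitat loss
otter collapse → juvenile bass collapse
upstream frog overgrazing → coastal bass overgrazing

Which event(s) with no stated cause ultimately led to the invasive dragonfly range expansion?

Tracing upstream from the invasive dragonfly range expansion: the invasive dragonfly range expansion ← the planktonic mussel population decline ← the sedge bloom ← the upstream frog overgrazing.
A separate upstream branch: the invasive dragonfly range expansion ← the migratory crayfish habitat loss ← the migratory otter bloom ← the native otter die-off ← the benthic dragonfly habitat loss.
Each of those chain origins has no stated cause.

the benthic dragonfly habitat loss, the upstream frog overgrazing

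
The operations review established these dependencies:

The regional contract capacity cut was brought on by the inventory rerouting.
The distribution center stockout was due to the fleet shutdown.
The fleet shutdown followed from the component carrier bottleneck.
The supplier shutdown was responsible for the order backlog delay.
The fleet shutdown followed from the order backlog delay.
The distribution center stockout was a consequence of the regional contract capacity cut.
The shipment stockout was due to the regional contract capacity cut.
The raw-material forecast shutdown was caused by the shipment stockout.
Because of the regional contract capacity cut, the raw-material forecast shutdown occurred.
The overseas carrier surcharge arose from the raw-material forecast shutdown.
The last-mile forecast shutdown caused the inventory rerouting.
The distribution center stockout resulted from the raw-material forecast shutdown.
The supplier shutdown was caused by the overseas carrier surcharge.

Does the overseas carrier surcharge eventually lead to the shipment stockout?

The overseas carrier surcharge leads to the supplier shutdown, the order backlog delay, the fleet shutdown, the distribution center stockout; the shipment stockout is not among them.

No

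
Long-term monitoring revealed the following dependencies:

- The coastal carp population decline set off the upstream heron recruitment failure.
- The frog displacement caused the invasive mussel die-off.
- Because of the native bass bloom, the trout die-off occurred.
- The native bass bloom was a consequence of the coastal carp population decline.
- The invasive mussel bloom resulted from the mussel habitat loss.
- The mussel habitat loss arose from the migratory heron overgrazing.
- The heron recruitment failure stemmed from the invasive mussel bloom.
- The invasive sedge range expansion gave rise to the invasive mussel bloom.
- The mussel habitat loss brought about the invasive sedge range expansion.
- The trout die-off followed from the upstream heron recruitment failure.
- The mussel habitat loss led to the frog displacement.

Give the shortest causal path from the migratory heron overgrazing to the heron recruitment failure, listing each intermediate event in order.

the migratory heron overgrazing → the mussel habitat loss → the invasive mussel bloom → the heron recruitment failure

the migratory heron overgrazing → the mussel habitat loss
the mussel habitat loss → the invasive mussel bloom
the invasive mussel bloom → the heron recruitment failure
Length: 3 steps.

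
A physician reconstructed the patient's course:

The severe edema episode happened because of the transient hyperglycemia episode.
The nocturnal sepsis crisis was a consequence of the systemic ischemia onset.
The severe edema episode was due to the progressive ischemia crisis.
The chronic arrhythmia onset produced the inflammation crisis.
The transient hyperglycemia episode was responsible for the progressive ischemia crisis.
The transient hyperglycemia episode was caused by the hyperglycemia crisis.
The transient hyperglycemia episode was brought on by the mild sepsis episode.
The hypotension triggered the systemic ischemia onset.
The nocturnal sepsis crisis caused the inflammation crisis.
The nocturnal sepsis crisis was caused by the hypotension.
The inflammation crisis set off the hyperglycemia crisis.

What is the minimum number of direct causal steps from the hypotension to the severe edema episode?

Shortest chain: the hypotension → the nocturnal sepsis crisis → the inflammation crisis → the hyperglycemia crisis → the transient hyperglycemia episode → the severe edema episode.

5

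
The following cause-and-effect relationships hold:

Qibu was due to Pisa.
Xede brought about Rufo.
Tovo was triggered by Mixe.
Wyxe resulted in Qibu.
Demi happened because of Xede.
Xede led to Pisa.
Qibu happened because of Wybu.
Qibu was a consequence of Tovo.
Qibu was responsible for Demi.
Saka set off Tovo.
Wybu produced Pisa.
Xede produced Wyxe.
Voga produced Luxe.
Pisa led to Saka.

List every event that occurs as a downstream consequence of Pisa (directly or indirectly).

Demi, Qibu, Saka, Tovo

Direct effects: Saka, Qibu.
2 steps out: Tovo, Demi.
Not reachable from it: Xede, Voga, Wybu, Mixe, Luxe, Rufo, Wyxe.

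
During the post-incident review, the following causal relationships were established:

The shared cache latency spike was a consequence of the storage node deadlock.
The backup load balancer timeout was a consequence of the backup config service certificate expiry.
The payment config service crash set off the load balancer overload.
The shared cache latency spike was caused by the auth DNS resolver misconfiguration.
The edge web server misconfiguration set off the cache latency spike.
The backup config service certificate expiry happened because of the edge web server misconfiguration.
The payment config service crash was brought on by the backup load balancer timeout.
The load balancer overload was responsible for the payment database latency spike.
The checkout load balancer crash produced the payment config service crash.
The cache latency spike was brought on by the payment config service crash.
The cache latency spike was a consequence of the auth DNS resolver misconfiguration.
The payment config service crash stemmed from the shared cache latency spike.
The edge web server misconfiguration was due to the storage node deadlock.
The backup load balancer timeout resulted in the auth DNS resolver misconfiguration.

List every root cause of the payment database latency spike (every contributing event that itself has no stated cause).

Tracing upstream from the payment database latency spike: the payment database latency spike ← the load balancer overload ← the payment config service crash ← the shared cache latency spike ← the storage node deadlock.
A separate upstream branch: the payment database latency spike ← the load balancer overload ← the payment config service crash ← the checkout load balancer crash.
Each of those chain origins has no stated cause.

the checkout load balancer crash, the storage node deadlock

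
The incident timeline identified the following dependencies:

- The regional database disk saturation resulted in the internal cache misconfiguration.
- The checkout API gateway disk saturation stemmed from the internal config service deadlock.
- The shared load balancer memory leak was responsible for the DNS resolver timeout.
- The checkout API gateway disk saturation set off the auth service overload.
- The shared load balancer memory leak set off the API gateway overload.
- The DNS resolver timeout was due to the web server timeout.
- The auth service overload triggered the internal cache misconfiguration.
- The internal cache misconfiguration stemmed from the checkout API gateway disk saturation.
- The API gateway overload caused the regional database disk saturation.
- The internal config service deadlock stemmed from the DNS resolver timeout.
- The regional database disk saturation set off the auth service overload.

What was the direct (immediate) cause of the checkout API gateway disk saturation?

the internal config service deadlock

Upstream contributors include the shared load balancer memory leak, the DNS resolver timeout, the web server timeout, but only the internal config service deadlock feeds directly into the checkout API gateway disk saturation.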